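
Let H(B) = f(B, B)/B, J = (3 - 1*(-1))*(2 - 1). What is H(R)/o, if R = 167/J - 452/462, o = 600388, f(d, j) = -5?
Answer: -1155/5654604281 ≈ -2.0426e-7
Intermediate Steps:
J = 4 (J = (3 + 1)*1 = 4*1 = 4)
R = 37673/924 (R = 167/4 - 452/462 = 167*(1/4) - 452*1/462 = 167/4 - 226/231 = 37673/924 ≈ 40.772)
H(B) = -5/B
H(R)/o = -5/37673/924/600388 = -5*924/37673*(1/600388) = -4620/37673*1/600388 = -1155/5654604281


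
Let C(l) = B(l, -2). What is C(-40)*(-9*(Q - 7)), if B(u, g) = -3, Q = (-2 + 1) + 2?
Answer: -162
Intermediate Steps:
Q = 1 (Q = -1 + 2 = 1)
C(l) = -3
C(-40)*(-9*(Q - 7)) = -(-27)*(1 - 7) = -(-27)*(-6) = -3*54 = -162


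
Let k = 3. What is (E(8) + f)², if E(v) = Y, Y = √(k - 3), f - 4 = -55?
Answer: 2601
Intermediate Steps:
f = -51 (f = 4 - 55 = -51)
Y = 0 (Y = √(3 - 3) = √0 = 0)
E(v) = 0
(E(8) + f)² = (0 - 51)² = (-51)² = 2601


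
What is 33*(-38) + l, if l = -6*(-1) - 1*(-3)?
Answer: -1245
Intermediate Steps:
l = 9 (l = 6 + 3 = 9)
33*(-38) + l = 33*(-38) + 9 = -1254 + 9 = -1245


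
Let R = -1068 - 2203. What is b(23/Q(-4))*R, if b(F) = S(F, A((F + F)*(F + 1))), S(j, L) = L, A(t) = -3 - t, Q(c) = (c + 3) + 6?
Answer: 4458373/25 ≈ 1.7834e+5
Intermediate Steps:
Q(c) = 9 + c (Q(c) = (3 + c) + 6 = 9 + c)
R = -3271
b(F) = -3 - 2*F*(1 + F) (b(F) = -3 - (F + F)*(F + 1) = -3 - 2*F*(1 + F))
b(23/Q(-4))*R = (-3 - 2*23/(9 - 4)*(1 + 23/(9 - 4)))*(-3271) = (-3 - 2*23/5*(1 + 23/5))*(-3271) = (-3 - 2*23/5*28/5)*(-3271) = (-3 - 1288/25)*(-3271) = -1363/25*(-3271) = 4458373/25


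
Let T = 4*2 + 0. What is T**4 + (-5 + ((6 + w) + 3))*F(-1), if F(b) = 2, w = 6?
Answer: 4116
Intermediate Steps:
T = 8 (T = 8 + 0 = 8)
T**4 + (-5 + ((6 + w) + 3))*F(-1) = 8**4 + (-5 + ((6 + 6) + 3))*2 = 4096 + (-5 + (12 + 3))*2 = 4096 + (-5 + 15)*2 = 4096 + 10*2 = 4096 + 20 = 4116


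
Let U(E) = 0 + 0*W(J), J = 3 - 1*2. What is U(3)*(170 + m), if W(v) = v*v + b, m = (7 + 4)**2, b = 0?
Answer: 0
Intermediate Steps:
m = 121 (m = 11**2 = 121)
J = 1 (J = 3 - 2 = 1)
W(v) = v**2 (W(v) = v*v + 0 = v**2 + 0 = v**2)
U(E) = 0 (U(E) = 0 + 0*1**2 = 0 + 0*1 = 0 + 0 = 0)
U(3)*(170 + m) = 0*(170 + 121) = 0*291 = 0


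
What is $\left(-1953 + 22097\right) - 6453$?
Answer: $13691$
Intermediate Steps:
$\left(-1953 + 22097\right) - 6453 = 20144 - 6453 = 13691$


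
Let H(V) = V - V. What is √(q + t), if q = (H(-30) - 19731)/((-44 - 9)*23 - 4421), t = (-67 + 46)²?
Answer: √392758790/940 ≈ 21.083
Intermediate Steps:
H(V) = 0
t = 441 (t = (-21)² = 441)
q = 6577/1880 (q = (0 - 19731)/((-44 - 9)*23 - 4421) = -19731/(-53*23 - 4421) = -19731/(-1219 - 4421) = -19731/(-5640) = -19731*(-1/5640) = 6577/1880 ≈ 3.4984)
√(q + t) = √(6577/1880 + 441) = √(835657/1880) = √392758790/940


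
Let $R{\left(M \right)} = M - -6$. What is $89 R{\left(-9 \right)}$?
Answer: $-267$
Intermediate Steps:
$R{\left(M \right)} = 6 + M$ ($R{\left(M \right)} = M + 6 = 6 + M$)
$89 R{\left(-9 \right)} = 89 \left(6 - 9\right) = 89 \left(-3\right) = -267$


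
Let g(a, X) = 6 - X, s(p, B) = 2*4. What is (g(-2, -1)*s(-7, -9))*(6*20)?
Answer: 6720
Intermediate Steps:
s(p, B) = 8
(g(-2, -1)*s(-7, -9))*(6*20) = ((6 - 1*(-1))*8)*(6*20) = ((6 + 1)*8)*120 = (7*8)*120 = 56*120 = 6720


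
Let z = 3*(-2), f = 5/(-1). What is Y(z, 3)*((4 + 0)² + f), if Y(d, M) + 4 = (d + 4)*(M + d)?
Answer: 22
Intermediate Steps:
f = -5 (f = 5*(-1) = -5)
z = -6
Y(d, M) = -4 + (4 + d)*(M + d) (Y(d, M) = -4 + (d + 4)*(M + d) = -4 + (4 + d)*(M + d))
Y(z, 3)*((4 + 0)² + f) = (-4 + (-6)² + 4*3 + 4*(-6) + 3*(-6))*((4 + 0)² - 5) = (-4 + 36 + 12 - 24 - 18)*(4² - 5) = 2*(16 - 5) = 2*11 = 22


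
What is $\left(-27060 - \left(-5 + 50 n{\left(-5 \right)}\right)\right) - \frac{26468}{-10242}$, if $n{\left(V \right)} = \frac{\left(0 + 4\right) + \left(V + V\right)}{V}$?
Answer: $- \frac{138842681}{5121} \approx -27112.0$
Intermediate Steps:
$n{\left(V \right)} = \frac{4 + 2 V}{V}$
$\left(-27060 - \left(-5 + 50 n{\left(-5 \right)}\right)\right) - \frac{26468}{-10242} = \left(-27060 + \left(- 50 \left(2 + \frac{4}{-5}\right) + 5\right)\right) - \frac{26468}{-10242} = \left(-27060 + \left(- 50 \left(2 + 4 \left(- \frac{1}{5}\right)\right) + 5\right)\right) - - \frac{13234}{5121} = \left(-27060 + \left(- 50 \left(2 - \frac{4}{5}\right) + 5\right)\right) + \frac{13234}{5121} = \left(-27060 + \left(\left(-50\right) \frac{6}{5} + 5\right)\right) + \frac{13234}{5121} = \left(-27060 + \left(-60 + 5\right)\right) + \frac{13234}{5121} = \left(-27060 - 55\right) + \frac{13234}{5121} = -27115 + \frac{13234}{5121} = - \frac{138842681}{5121}$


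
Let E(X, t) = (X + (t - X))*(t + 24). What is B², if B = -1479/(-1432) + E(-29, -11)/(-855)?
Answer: 2158904201041/1499057409600 ≈ 1.4402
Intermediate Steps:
E(X, t) = t*(24 + t)
B = 1469321/1224360 (B = -1479/(-1432) - 11*(24 - 11)/(-855) = -1479*(-1/1432) - 11*13*(-1/855) = 1479/1432 - 143*(-1/855) = 1479/1432 + 143/855 = 1469321/1224360 ≈ 1.2001)
B² = (1469321/1224360)² = 2158904201041/1499057409600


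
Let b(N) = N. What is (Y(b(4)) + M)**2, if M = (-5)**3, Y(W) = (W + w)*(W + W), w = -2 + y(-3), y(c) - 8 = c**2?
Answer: 729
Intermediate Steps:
y(c) = 8 + c**2
w = 15 (w = -2 + (8 + (-3)**2) = -2 + (8 + 9) = -2 + 17 = 15)
Y(W) = 2*W*(15 + W) (Y(W) = (W + 15)*(W + W) = (15 + W)*(2*W) = 2*W*(15 + W))
M = -125
(Y(b(4)) + M)**2 = (2*4*(15 + 4) - 125)**2 = (2*4*19 - 125)**2 = (152 - 125)**2 = 27**2 = 729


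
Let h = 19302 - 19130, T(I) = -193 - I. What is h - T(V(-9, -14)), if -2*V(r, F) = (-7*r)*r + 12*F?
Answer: 1465/2 ≈ 732.50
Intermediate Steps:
V(r, F) = -6*F + 7*r²/2 (V(r, F) = -((-7*r)*r + 12*F)/2 = -(-7*r² + 12*F)/2 = -6*F + 7*r²/2)
h = 172
h - T(V(-9, -14)) = 172 - (-193 - (-6*(-14) + (7/2)*(-9)²)) = 172 - (-193 - (84 + (7/2)*81)) = 172 - (-193 - (84 + 567/2)) = 172 - (-193 - 1*735/2) = 172 - (-193 - 735/2) = 172 - 1*(-1121/2) = 172 + 1121/2 = 1465/2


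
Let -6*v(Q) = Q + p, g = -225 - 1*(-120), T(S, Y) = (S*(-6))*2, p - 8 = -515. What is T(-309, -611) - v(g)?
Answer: 3606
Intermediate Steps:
p = -507 (p = 8 - 515 = -507)
T(S, Y) = -12*S (T(S, Y) = -6*S*2 = -12*S)
g = -105 (g = -225 + 120 = -105)
v(Q) = 169/2 - Q/6 (v(Q) = -(Q - 507)/6 = -(-507 + Q)/6 = 169/2 - Q/6)
T(-309, -611) - v(g) = -12*(-309) - (169/2 - 1/6*(-105)) = 3708 - (169/2 + 35/2) = 3708 - 1*102 = 3708 - 102 = 3606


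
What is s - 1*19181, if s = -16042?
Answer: -35223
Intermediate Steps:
s - 1*19181 = -16042 - 1*19181 = -16042 - 19181 = -35223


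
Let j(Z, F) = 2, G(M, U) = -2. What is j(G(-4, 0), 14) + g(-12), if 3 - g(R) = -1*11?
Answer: 16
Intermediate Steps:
g(R) = 14 (g(R) = 3 - (-1)*11 = 3 - 1*(-11) = 3 + 11 = 14)
j(G(-4, 0), 14) + g(-12) = 2 + 14 = 16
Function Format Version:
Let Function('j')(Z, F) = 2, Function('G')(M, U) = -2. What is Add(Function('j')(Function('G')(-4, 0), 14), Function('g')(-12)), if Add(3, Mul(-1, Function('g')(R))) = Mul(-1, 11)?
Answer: 16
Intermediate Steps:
Function('g')(R) = 14 (Function('g')(R) = Add(3, Mul(-1, Mul(-1, 11))) = Add(3, Mul(-1, -11)) = Add(3, 11) = 14)
Add(Function('j')(Function('G')(-4, 0), 14), Function('g')(-12)) = Add(2, 14) = 16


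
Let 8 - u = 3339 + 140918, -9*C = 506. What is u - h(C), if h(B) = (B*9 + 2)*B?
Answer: -172585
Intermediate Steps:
C = -506/9 (C = -1/9*506 = -506/9 ≈ -56.222)
u = -144249 (u = 8 - (3339 + 140918) = 8 - 1*144257 = 8 - 144257 = -144249)
h(B) = B*(2 + 9*B) (h(B) = (9*B + 2)*B = (2 + 9*B)*B = B*(2 + 9*B))
u - h(C) = -144249 - (-506)*(2 + 9*(-506/9))/9 = -144249 - (-506)*(2 - 506)/9 = -144249 - (-506)*(-504)/9 = -144249 - 1*28336 = -144249 - 28336 = -172585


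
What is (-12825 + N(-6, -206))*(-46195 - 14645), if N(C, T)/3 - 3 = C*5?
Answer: 785201040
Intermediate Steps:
N(C, T) = 9 + 15*C (N(C, T) = 9 + 3*(C*5) = 9 + 3*(5*C) = 9 + 15*C)
(-12825 + N(-6, -206))*(-46195 - 14645) = (-12825 + (9 + 15*(-6)))*(-46195 - 14645) = (-12825 + (9 - 90))*(-60840) = (-12825 - 81)*(-60840) = -12906*(-60840) = 785201040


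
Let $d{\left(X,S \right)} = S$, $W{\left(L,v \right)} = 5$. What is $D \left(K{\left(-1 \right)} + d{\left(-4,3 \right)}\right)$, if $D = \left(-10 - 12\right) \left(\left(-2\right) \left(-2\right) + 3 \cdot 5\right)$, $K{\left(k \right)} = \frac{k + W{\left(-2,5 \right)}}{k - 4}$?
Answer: $- \frac{4598}{5} \approx -919.6$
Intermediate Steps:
$K{\left(k \right)} = \frac{5 + k}{-4 + k}$ ($K{\left(k \right)} = \frac{k + 5}{k - 4} = \frac{5 + k}{-4 + k}$)
$D = -418$ ($D = - 22 \left(4 + 15\right) = \left(-22\right) 19 = -418$)
$D \left(K{\left(-1 \right)} + d{\left(-4,3 \right)}\right) = - 418 \left(\frac{5 - 1}{-4 - 1} + 3\right) = - 418 \left(\frac{1}{-5} \cdot 4 + 3\right) = - 418 \left(\left(- \frac{1}{5}\right) 4 + 3\right) = - 418 \left(- \frac{4}{5} + 3\right) = \left(-418\right) \frac{11}{5} = - \frac{4598}{5}$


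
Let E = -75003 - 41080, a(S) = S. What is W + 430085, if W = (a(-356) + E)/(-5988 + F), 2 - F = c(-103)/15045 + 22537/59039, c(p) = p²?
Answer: 2287287094848034855/5317980559346 ≈ 4.3010e+5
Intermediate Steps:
F = 811069594/888241755 (F = 2 - ((-103)²/15045 + 22537/59039) = 2 - (10609*(1/15045) + 22537*(1/59039)) = 2 - (10609/15045 + 22537/59039) = 2 - 1*965413916/888241755 = 2 - 965413916/888241755 = 811069594/888241755 ≈ 0.91312)
E = -116083
W = 103425981710445/5317980559346 (W = (-356 - 116083)/(-5988 + 811069594/888241755) = -116439/(-5317980559346/888241755) = -116439*(-888241755/5317980559346) = 103425981710445/5317980559346 ≈ 19.448)
W + 430085 = 103425981710445/5317980559346 + 430085 = 2287287094848034855/5317980559346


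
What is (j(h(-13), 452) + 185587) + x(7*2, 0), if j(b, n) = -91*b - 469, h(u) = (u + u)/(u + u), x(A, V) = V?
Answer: 185027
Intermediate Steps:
h(u) = 1 (h(u) = (2*u)/((2*u)) = (2*u)*(1/(2*u)) = 1)
j(b, n) = -469 - 91*b
(j(h(-13), 452) + 185587) + x(7*2, 0) = ((-469 - 91*1) + 185587) + 0 = ((-469 - 91) + 185587) + 0 = (-560 + 185587) + 0 = 185027 + 0 = 185027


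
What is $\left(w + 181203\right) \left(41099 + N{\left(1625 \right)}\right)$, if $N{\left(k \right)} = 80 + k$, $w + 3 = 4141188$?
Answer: $185015495952$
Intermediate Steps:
$w = 4141185$ ($w = -3 + 4141188 = 4141185$)
$\left(w + 181203\right) \left(41099 + N{\left(1625 \right)}\right) = \left(4141185 + 181203\right) \left(41099 + \left(80 + 1625\right)\right) = 4322388 \left(41099 + 1705\right) = 4322388 \cdot 42804 = 185015495952$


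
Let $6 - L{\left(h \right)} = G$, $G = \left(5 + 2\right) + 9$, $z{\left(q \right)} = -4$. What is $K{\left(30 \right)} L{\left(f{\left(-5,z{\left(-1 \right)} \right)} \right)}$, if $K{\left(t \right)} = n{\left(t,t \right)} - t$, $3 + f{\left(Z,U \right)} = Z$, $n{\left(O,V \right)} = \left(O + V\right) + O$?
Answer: $-600$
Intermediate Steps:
$n{\left(O,V \right)} = V + 2 O$
$f{\left(Z,U \right)} = -3 + Z$
$G = 16$ ($G = 7 + 9 = 16$)
$L{\left(h \right)} = -10$ ($L{\left(h \right)} = 6 - 16 = -10$)
$K{\left(t \right)} = 2 t$ ($K{\left(t \right)} = \left(t + 2 t\right) - t = 3 t - t = 2 t$)
$K{\left(30 \right)} L{\left(f{\left(-5,z{\left(-1 \right)} \right)} \right)} = 2 \cdot 30 \left(-10\right) = 60 \left(-10\right) = -600$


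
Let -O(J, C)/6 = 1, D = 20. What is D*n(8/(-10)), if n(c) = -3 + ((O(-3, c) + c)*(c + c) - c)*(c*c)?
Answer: 11188/125 ≈ 89.504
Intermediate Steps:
O(J, C) = -6 (O(J, C) = -6*1 = -6)
n(c) = -3 + c²*(-c + 2*c*(-6 + c)) (n(c) = -3 + ((-6 + c)*(c + c) - c)*(c*c) = -3 + ((-6 + c)*(2*c) - c)*c² = -3 + (2*c*(-6 + c) - c)*c² = -3 + (-c + 2*c*(-6 + c))*c² = -3 + c²*(-c + 2*c*(-6 + c)))
D*n(8/(-10)) = 20*(-3 - 13*(8/(-10))³ + 2*(8/(-10))⁴) = 20*(-3 - 13*(8*(-⅒))³ + 2*(8*(-⅒))⁴) = 20*(-3 - 13*(-⅘)³ + 2*(-⅘)⁴) = 20*(-3 - 13*(-64/125) + 2*(256/625)) = 20*(-3 + 832/125 + 512/625) = 20*(2797/625) = 11188/125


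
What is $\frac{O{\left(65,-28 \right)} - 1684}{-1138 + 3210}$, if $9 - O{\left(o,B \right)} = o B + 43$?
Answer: $\frac{51}{1036} \approx 0.049228$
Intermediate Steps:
$O{\left(o,B \right)} = -34 - B o$ ($O{\left(o,B \right)} = 9 - \left(o B + 43\right) = 9 - \left(B o + 43\right) = 9 - \left(43 + B o\right) = -34 - B o$)
$\frac{O{\left(65,-28 \right)} - 1684}{-1138 + 3210} = \frac{\left(-34 - \left(-28\right) 65\right) - 1684}{-1138 + 3210} = \frac{\left(-34 + 1820\right) - 1684}{2072} = \left(1786 - 1684\right) \frac{1}{2072} = 102 \cdot \frac{1}{2072} = \frac{51}{1036}$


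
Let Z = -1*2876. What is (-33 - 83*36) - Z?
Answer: -145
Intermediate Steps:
Z = -2876
(-33 - 83*36) - Z = (-33 - 83*36) - 1*(-2876) = (-33 - 2988) + 2876 = -3021 + 2876 = -145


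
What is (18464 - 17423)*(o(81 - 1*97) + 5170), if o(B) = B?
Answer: 5365314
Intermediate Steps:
(18464 - 17423)*(o(81 - 1*97) + 5170) = (18464 - 17423)*((81 - 1*97) + 5170) = 1041*((81 - 97) + 5170) = 1041*(-16 + 5170) = 1041*5154 = 5365314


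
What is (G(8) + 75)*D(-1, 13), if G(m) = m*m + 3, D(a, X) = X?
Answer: 1846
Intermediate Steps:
G(m) = 3 + m² (G(m) = m² + 3 = 3 + m²)
(G(8) + 75)*D(-1, 13) = ((3 + 8²) + 75)*13 = ((3 + 64) + 75)*13 = (67 + 75)*13 = 142*13 = 1846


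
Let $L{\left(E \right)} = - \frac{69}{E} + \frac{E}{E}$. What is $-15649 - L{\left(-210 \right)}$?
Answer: $- \frac{1095523}{70} \approx -15650.0$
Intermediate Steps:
$L{\left(E \right)} = 1 - \frac{69}{E}$ ($L{\left(E \right)} = - \frac{69}{E} + 1 = 1 - \frac{69}{E}$)
$-15649 - L{\left(-210 \right)} = -15649 - \frac{-69 - 210}{-210} = -15649 - \left(- \frac{1}{210}\right) \left(-279\right) = -15649 - \frac{93}{70} = - \frac{1095523}{70}$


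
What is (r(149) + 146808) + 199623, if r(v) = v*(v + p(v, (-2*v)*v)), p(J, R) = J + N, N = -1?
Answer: 390684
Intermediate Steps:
p(J, R) = -1 + J (p(J, R) = J - 1 = -1 + J)
r(v) = v*(-1 + 2*v) (r(v) = v*(v + (-1 + v)) = v*(-1 + 2*v))
(r(149) + 146808) + 199623 = (149*(-1 + 2*149) + 146808) + 199623 = (149*(-1 + 298) + 146808) + 199623 = (149*297 + 146808) + 199623 = (44253 + 146808) + 199623 = 191061 + 199623 = 390684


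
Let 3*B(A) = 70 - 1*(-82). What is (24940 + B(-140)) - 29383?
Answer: -13177/3 ≈ -4392.3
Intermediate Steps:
B(A) = 152/3 (B(A) = (70 - 1*(-82))/3 = (70 + 82)/3 = (1/3)*152 = 152/3)
(24940 + B(-140)) - 29383 = (24940 + 152/3) - 29383 = 74972/3 - 29383 = -13177/3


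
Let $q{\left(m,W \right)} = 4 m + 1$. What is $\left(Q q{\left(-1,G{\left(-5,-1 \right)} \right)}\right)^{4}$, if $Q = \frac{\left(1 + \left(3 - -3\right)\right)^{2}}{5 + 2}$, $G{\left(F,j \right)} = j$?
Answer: $194481$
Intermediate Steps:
$q{\left(m,W \right)} = 1 + 4 m$
$Q = 7$ ($Q = \frac{\left(1 + \left(3 + 3\right)\right)^{2}}{7} = \left(1 + 6\right)^{2} \cdot \frac{1}{7} = 7^{2} \cdot \frac{1}{7} = 49 \cdot \frac{1}{7} = 7$)
$\left(Q q{\left(-1,G{\left(-5,-1 \right)} \right)}\right)^{4} = \left(7 \left(1 + 4 \left(-1\right)\right)\right)^{4} = \left(7 \left(1 - 4\right)\right)^{4} = \left(7 \left(-3\right)\right)^{4} = \left(-21\right)^{4} = 194481$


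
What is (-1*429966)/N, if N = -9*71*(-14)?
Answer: -23887/497 ≈ -48.062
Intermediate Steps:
N = 8946 (N = -639*(-14) = 8946)
(-1*429966)/N = -1*429966/8946 = -429966*1/8946 = -23887/497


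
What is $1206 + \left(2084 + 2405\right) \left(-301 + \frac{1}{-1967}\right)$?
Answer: $- \frac{2655421050}{1967} \approx -1.35 \cdot 10^{6}$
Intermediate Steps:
$1206 + \left(2084 + 2405\right) \left(-301 + \frac{1}{-1967}\right) = 1206 + 4489 \left(-301 - \frac{1}{1967}\right) = 1206 + 4489 \left(- \frac{592068}{1967}\right) = 1206 - \frac{2657793252}{1967} = - \frac{2655421050}{1967}$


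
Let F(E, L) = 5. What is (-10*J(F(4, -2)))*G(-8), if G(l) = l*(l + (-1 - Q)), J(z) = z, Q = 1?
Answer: -4000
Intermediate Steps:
G(l) = l*(-2 + l) (G(l) = l*(l + (-1 - 1*1)) = l*(l + (-1 - 1)) = l*(l - 2) = l*(-2 + l))
(-10*J(F(4, -2)))*G(-8) = (-10*5)*(-8*(-2 - 8)) = -(-400)*(-10) = -50*80 = -4000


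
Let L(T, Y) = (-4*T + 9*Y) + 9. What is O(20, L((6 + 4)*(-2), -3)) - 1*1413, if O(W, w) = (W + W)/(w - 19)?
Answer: -60719/43 ≈ -1412.1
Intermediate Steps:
L(T, Y) = 9 - 4*T + 9*Y
O(W, w) = 2*W/(-19 + w) (O(W, w) = (2*W)/(-19 + w) = 2*W/(-19 + w))
O(20, L((6 + 4)*(-2), -3)) - 1*1413 = 2*20/(-19 + (9 - 4*(6 + 4)*(-2) + 9*(-3))) - 1*1413 = 2*20/(-19 + (9 - 40*(-2) - 27)) - 1413 = 2*20/(-19 + (9 - 4*(-20) - 27)) - 1413 = 2*20/(-19 + (9 + 80 - 27)) - 1413 = 2*20/(-19 + 62) - 1413 = 2*20/43 - 1413 = 2*20*(1/43) - 1413 = 40/43 - 1413 = -60719/43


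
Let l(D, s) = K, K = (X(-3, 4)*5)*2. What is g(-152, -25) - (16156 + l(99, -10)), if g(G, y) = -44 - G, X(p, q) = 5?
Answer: -16098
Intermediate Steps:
K = 50 (K = (5*5)*2 = 25*2 = 50)
l(D, s) = 50
g(-152, -25) - (16156 + l(99, -10)) = (-44 - 1*(-152)) - (16156 + 50) = (-44 + 152) - 1*16206 = 108 - 16206 = -16098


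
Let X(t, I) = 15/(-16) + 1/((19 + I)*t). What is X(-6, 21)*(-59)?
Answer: 6667/120 ≈ 55.558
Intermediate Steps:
X(t, I) = -15/16 + 1/(t*(19 + I)) (X(t, I) = 15*(-1/16) + 1/(t*(19 + I)) = -15/16 + 1/(t*(19 + I)))
X(-6, 21)*(-59) = ((1/16)*(16 - 285*(-6) - 15*21*(-6))/(-6*(19 + 21)))*(-59) = ((1/16)*(-⅙)*(16 + 1710 + 1890)/40)*(-59) = ((1/16)*(-⅙)*(1/40)*3616)*(-59) = -113/120*(-59) = 6667/120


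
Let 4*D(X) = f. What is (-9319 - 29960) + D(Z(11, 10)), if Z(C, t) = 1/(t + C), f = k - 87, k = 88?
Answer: -157115/4 ≈ -39279.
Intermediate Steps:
f = 1 (f = 88 - 87 = 1)
Z(C, t) = 1/(C + t)
D(X) = ¼ (D(X) = (¼)*1 = ¼)
(-9319 - 29960) + D(Z(11, 10)) = (-9319 - 29960) + ¼ = -39279 + ¼ = -157115/4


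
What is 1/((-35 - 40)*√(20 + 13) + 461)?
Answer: 461/26896 + 75*√33/26896 ≈ 0.033159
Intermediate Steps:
1/((-35 - 40)*√(20 + 13) + 461) = 1/(-75*√33 + 461) = 1/(461 - 75*√33)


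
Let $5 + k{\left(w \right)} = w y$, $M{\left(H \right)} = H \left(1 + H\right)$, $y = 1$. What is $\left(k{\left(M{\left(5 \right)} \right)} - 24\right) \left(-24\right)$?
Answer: $-24$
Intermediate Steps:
$k{\left(w \right)} = -5 + w$ ($k{\left(w \right)} = -5 + w 1 = -5 + w$)
$\left(k{\left(M{\left(5 \right)} \right)} - 24\right) \left(-24\right) = \left(\left(-5 + 5 \left(1 + 5\right)\right) - 24\right) \left(-24\right) = \left(\left(-5 + 5 \cdot 6\right) - 24\right) \left(-24\right) = \left(\left(-5 + 30\right) - 24\right) \left(-24\right) = \left(25 - 24\right) \left(-24\right) = 1 \left(-24\right) = -24$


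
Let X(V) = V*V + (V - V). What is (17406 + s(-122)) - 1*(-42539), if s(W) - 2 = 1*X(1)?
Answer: 59948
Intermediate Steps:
X(V) = V**2 (X(V) = V**2 + 0 = V**2)
s(W) = 3 (s(W) = 2 + 1*1**2 = 2 + 1*1 = 2 + 1 = 3)
(17406 + s(-122)) - 1*(-42539) = (17406 + 3) - 1*(-42539) = 17409 + 42539 = 59948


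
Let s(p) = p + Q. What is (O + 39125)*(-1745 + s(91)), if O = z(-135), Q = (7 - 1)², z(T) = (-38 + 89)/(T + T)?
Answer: -2848677497/45 ≈ -6.3304e+7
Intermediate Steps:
z(T) = 51/(2*T) (z(T) = 51/((2*T)) = 51*(1/(2*T)) = 51/(2*T))
Q = 36 (Q = 6² = 36)
s(p) = 36 + p (s(p) = p + 36 = 36 + p)
O = -17/90 (O = (51/2)/(-135) = (51/2)*(-1/135) = -17/90 ≈ -0.18889)
(O + 39125)*(-1745 + s(91)) = (-17/90 + 39125)*(-1745 + (36 + 91)) = 3521233*(-1745 + 127)/90 = (3521233/90)*(-1618) = -2848677497/45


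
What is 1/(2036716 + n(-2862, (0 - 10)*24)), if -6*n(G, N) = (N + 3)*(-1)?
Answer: 2/4073353 ≈ 4.9100e-7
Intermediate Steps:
n(G, N) = ½ + N/6 (n(G, N) = -(N + 3)*(-1)/6 = -(3 + N)*(-1)/6 = -(-3 - N)/6 = ½ + N/6)
1/(2036716 + n(-2862, (0 - 10)*24)) = 1/(2036716 + (½ + ((0 - 10)*24)/6)) = 1/(2036716 + (½ + (-10*24)/6)) = 1/(2036716 + (½ + (⅙)*(-240))) = 1/(2036716 + (½ - 40)) = 1/(2036716 - 79/2) = 1/(4073353/2) = 2/4073353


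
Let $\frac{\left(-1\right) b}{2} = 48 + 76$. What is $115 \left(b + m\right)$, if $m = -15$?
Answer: $-30245$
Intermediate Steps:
$b = -248$ ($b = - 2 \left(48 + 76\right) = \left(-2\right) 124 = -248$)
$115 \left(b + m\right) = 115 \left(-248 - 15\right) = 115 \left(-263\right) = -30245$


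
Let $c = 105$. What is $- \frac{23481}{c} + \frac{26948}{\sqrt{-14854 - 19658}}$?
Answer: $- \frac{7827}{35} - \frac{6737 i \sqrt{2157}}{2157} \approx -223.63 - 145.06 i$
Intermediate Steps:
$- \frac{23481}{c} + \frac{26948}{\sqrt{-14854 - 19658}} = - \frac{23481}{105} + \frac{26948}{\sqrt{-14854 - 19658}} = \left(-23481\right) \frac{1}{105} + \frac{26948}{\sqrt{-34512}} = - \frac{7827}{35} + \frac{26948}{4 i \sqrt{2157}} = - \frac{7827}{35} + 26948 \left(- \frac{i \sqrt{2157}}{8628}\right) = - \frac{7827}{35} - \frac{6737 i \sqrt{2157}}{2157}$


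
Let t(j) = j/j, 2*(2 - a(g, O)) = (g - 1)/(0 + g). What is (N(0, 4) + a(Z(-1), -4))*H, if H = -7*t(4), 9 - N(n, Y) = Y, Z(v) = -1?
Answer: -42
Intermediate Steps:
a(g, O) = 2 - (-1 + g)/(2*g) (a(g, O) = 2 - (g - 1)/(2*(0 + g)) = 2 - (-1 + g)/(2*g))
N(n, Y) = 9 - Y
t(j) = 1
H = -7 (H = -7*1 = -7)
(N(0, 4) + a(Z(-1), -4))*H = ((9 - 1*4) + (1/2)*(1 + 3*(-1))/(-1))*(-7) = ((9 - 4) + (1/2)*(-1)*(1 - 3))*(-7) = (5 + (1/2)*(-1)*(-2))*(-7) = (5 + 1)*(-7) = 6*(-7) = -42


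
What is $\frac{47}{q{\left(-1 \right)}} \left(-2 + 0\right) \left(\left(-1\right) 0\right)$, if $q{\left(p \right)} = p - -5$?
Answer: $0$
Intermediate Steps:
$q{\left(p \right)} = 5 + p$ ($q{\left(p \right)} = p + 5 = 5 + p$)
$\frac{47}{q{\left(-1 \right)}} \left(-2 + 0\right) \left(\left(-1\right) 0\right) = \frac{47}{5 - 1} \left(-2 + 0\right) \left(\left(-1\right) 0\right) = \frac{47}{4} \left(\left(-2\right) 0\right) = 47 \cdot \frac{1}{4} \cdot 0 = \frac{47}{4} \cdot 0 = 0$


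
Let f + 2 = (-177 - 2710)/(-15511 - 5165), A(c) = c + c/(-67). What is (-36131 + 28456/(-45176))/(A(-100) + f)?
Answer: 282648488201688/785151849485 ≈ 359.99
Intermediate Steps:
A(c) = 66*c/67 (A(c) = c + c*(-1/67) = c - c/67 = 66*c/67)
f = -38465/20676 (f = -2 + (-177 - 2710)/(-15511 - 5165) = -2 - 2887/(-20676) = -2 - 2887*(-1/20676) = -2 + 2887/20676 = -38465/20676 ≈ -1.8604)
(-36131 + 28456/(-45176))/(A(-100) + f) = (-36131 + 28456/(-45176))/((66/67)*(-100) - 38465/20676) = (-36131 + 28456*(-1/45176))/(-6600/67 - 38465/20676) = (-36131 - 3557/5647)/(-139038755/1385292) = -204035314/5647*(-1385292/139038755) = 282648488201688/785151849485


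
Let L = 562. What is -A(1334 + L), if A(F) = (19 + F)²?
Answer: -3667225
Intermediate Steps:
-A(1334 + L) = -(19 + (1334 + 562))² = -(19 + 1896)² = -1*1915² = -1*3667225 = -3667225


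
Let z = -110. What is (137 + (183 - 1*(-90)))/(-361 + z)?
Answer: -410/471 ≈ -0.87049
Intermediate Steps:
(137 + (183 - 1*(-90)))/(-361 + z) = (137 + (183 - 1*(-90)))/(-361 - 110) = (137 + (183 + 90))/(-471) = (137 + 273)*(-1/471) = 410*(-1/471) = -410/471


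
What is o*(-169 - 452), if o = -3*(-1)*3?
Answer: -5589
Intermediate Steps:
o = 9 (o = 3*3 = 9)
o*(-169 - 452) = 9*(-169 - 452) = 9*(-621) = -5589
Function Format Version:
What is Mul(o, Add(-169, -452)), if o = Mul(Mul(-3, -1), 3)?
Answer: -5589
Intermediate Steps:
o = 9 (o = Mul(3, 3) = 9)
Mul(o, Add(-169, -452)) = Mul(9, Add(-169, -452)) = Mul(9, -621) = -5589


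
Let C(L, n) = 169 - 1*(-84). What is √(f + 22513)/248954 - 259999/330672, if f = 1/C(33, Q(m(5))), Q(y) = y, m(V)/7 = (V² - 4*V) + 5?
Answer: -259999/330672 + √1441034870/62985362 ≈ -0.78567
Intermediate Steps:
m(V) = 35 - 28*V + 7*V² (m(V) = 7*((V² - 4*V) + 5) = 7*(5 + V² - 4*V) = 35 - 28*V + 7*V²)
C(L, n) = 253 (C(L, n) = 169 + 84 = 253)
f = 1/253 ≈ 0.0039526
√(f + 22513)/248954 - 259999/330672 = √(1/253 + 22513)/248954 - 259999/330672 = √(5695790/253)*(1/248954) - 259999*1/330672 = (√1441034870/253)*(1/248954) - 259999/330672 = √1441034870/62985362 - 259999/330672 = -259999/330672 + √1441034870/62985362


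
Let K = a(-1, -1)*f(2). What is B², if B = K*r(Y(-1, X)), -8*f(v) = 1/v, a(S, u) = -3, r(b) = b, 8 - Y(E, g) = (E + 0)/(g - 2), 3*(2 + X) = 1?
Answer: 65025/30976 ≈ 2.0992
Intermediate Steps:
X = -5/3 (X = -2 + (⅓)*1 = -2 + ⅓ = -5/3 ≈ -1.6667)
Y(E, g) = 8 - E/(-2 + g) (Y(E, g) = 8 - (E + 0)/(g - 2) = 8 - E/(-2 + g))
f(v) = -1/(8*v)
K = 3/16 (K = -(-3)/(8*2) = -3*(-1/16) = 3/16 ≈ 0.18750)
B = 255/176 (B = 3*((-16 - 1*(-1) + 8*(-5/3))/(-2 - 5/3))/16 = 3*((-16 + 1 - 40/3)/(-11/3))/16 = 3*(-3/11*(-85/3))/16 = (3/16)*(85/11) = 255/176 ≈ 1.4489)
B² = (255/176)² = 65025/30976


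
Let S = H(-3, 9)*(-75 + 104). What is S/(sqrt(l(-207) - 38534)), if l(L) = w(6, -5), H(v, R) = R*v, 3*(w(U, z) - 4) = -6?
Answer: 261*I*sqrt(57)/494 ≈ 3.9889*I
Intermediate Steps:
w(U, z) = 2 (w(U, z) = 4 + (1/3)*(-6) = 4 - 2 = 2)
l(L) = 2
S = -783 (S = (9*(-3))*(-75 + 104) = -27*29 = -783)
S/(sqrt(l(-207) - 38534)) = -783/sqrt(2 - 38534) = -783*(-I*sqrt(57)/1482) = -(-261)*I*sqrt(57)/494 = 261*I*sqrt(57)/494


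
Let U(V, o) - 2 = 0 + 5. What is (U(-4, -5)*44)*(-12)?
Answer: -3696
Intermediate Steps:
U(V, o) = 7 (U(V, o) = 2 + (0 + 5) = 2 + 5 = 7)
(U(-4, -5)*44)*(-12) = (7*44)*(-12) = 308*(-12) = -3696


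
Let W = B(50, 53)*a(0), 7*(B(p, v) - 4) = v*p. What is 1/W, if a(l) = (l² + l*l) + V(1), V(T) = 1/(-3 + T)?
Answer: -7/1339 ≈ -0.0052278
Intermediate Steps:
B(p, v) = 4 + p*v/7 (B(p, v) = 4 + (v*p)/7 = 4 + (p*v)/7 = 4 + p*v/7)
a(l) = -½ + 2*l² (a(l) = (l² + l*l) + 1/(-3 + 1) = (l² + l²) + 1/(-2) = 2*l² - ½ = -½ + 2*l²)
W = -1339/7 (W = (4 + (⅐)*50*53)*(-½ + 2*0²) = (4 + 2650/7)*(-½ + 2*0) = 2678*(-½ + 0)/7 = (2678/7)*(-½) = -1339/7 ≈ -191.29)
1/W = 1/(-1339/7) = -7/1339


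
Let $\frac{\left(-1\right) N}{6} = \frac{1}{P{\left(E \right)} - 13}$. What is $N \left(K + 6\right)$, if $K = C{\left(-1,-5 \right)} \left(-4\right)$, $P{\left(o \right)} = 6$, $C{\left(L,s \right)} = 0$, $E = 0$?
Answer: $\frac{36}{7} \approx 5.1429$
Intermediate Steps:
$N = \frac{6}{7}$ ($N = - \frac{6}{6 - 13} = - \frac{6}{-7} = \left(-6\right) \left(- \frac{1}{7}\right) = \frac{6}{7} \approx 0.85714$)
$K = 0$ ($K = 0 \left(-4\right) = 0$)
$N \left(K + 6\right) = \frac{6 \left(0 + 6\right)}{7} = \frac{6}{7} \cdot 6 = \frac{36}{7}$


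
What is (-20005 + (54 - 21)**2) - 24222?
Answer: -43138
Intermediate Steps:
(-20005 + (54 - 21)**2) - 24222 = (-20005 + 33**2) - 24222 = (-20005 + 1089) - 24222 = -18916 - 24222 = -43138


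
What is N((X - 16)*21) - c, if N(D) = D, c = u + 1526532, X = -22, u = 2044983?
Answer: -3572313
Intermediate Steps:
c = 3571515 (c = 2044983 + 1526532 = 3571515)
N((X - 16)*21) - c = (-22 - 16)*21 - 1*3571515 = -38*21 - 3571515 = -798 - 3571515 = -3572313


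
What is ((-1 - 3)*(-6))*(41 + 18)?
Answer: 1416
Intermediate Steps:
((-1 - 3)*(-6))*(41 + 18) = -4*(-6)*59 = 24*59 = 1416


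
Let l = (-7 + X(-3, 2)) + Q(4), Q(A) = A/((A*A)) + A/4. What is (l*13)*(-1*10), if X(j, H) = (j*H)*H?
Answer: 4615/2 ≈ 2307.5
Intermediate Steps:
Q(A) = 1/A + A/4 (Q(A) = A/(A²) + A*(¼) = A/A² + A/4 = 1/A + A/4)
X(j, H) = j*H² (X(j, H) = (H*j)*H = j*H²)
l = -71/4 (l = (-7 - 3*2²) + (1/4 + (¼)*4) = (-7 - 3*4) + (¼ + 1) = (-7 - 12) + 5/4 = -19 + 5/4 = -71/4 ≈ -17.750)
(l*13)*(-1*10) = (-71/4*13)*(-1*10) = -923/4*(-10) = 4615/2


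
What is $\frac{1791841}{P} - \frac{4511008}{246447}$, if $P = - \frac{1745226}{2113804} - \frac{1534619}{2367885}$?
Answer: $- \frac{157879895291117851236862}{129849020714819403} \approx -1.2159 \cdot 10^{6}$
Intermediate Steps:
$P = - \frac{526884160549}{357517484610}$ ($P = \left(-1745226\right) \frac{1}{2113804} - \frac{1534619}{2367885} = - \frac{124659}{150986} - \frac{1534619}{2367885} = - \frac{526884160549}{357517484610} \approx -1.4737$)
$\frac{1791841}{P} - \frac{4511008}{246447} = \frac{1791841}{- \frac{526884160549}{357517484610}} - \frac{4511008}{246447} = 1791841 \left(- \frac{357517484610}{526884160549}\right) - \frac{4511008}{246447} = - \frac{640614487141067010}{526884160549} - \frac{4511008}{246447} = - \frac{157879895291117851236862}{129849020714819403}$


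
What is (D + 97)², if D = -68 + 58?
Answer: 7569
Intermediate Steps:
D = -10
(D + 97)² = (-10 + 97)² = 87² = 7569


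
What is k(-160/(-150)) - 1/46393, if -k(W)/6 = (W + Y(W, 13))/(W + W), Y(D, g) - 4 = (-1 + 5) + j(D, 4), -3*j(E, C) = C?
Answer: -4036195/185572 ≈ -21.750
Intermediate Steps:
j(E, C) = -C/3
Y(D, g) = 20/3 (Y(D, g) = 4 + ((-1 + 5) - 1/3*4) = 4 + (4 - 4/3) = 4 + 8/3 = 20/3)
k(W) = -3*(20/3 + W)/W (k(W) = -6*(W + 20/3)/(W + W) = -6*(20/3 + W)/(2*W) = -6*(20/3 + W)*1/(2*W) = -3*(20/3 + W)/W)
k(-160/(-150)) - 1/46393 = (-3 - 20/((-160/(-150)))) - 1/46393 = (-3 - 20/((-160*(-1/150)))) - 1*1/46393 = (-3 - 20/16/15) - 1/46393 = (-3 - 20*15/16) - 1/46393 = (-3 - 75/4) - 1/46393 = -87/4 - 1/46393 = -4036195/185572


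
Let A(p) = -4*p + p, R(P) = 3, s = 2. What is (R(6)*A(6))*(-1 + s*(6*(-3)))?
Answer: 1998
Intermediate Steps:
A(p) = -3*p
(R(6)*A(6))*(-1 + s*(6*(-3))) = (3*(-3*6))*(-1 + 2*(6*(-3))) = (3*(-18))*(-1 + 2*(-18)) = -54*(-1 - 36) = -54*(-37) = 1998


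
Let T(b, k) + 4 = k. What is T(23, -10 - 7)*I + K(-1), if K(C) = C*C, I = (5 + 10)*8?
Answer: -2519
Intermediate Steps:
T(b, k) = -4 + k
I = 120 (I = 15*8 = 120)
K(C) = C²
T(23, -10 - 7)*I + K(-1) = (-4 + (-10 - 7))*120 + (-1)² = (-4 - 17)*120 + 1 = -21*120 + 1 = -2520 + 1 = -2519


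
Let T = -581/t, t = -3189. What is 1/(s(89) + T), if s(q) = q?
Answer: 3189/284402 ≈ 0.011213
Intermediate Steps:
T = 581/3189 (T = -581/(-3189) = -581*(-1/3189) = 581/3189 ≈ 0.18219)
1/(s(89) + T) = 1/(89 + 581/3189) = 1/(284402/3189) = 3189/284402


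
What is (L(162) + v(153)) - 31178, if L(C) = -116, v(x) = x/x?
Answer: -31293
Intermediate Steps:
v(x) = 1
(L(162) + v(153)) - 31178 = (-116 + 1) - 31178 = -115 - 31178 = -31293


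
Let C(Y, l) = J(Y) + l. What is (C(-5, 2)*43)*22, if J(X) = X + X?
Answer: -7568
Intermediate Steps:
J(X) = 2*X
C(Y, l) = l + 2*Y (C(Y, l) = 2*Y + l = l + 2*Y)
(C(-5, 2)*43)*22 = ((2 + 2*(-5))*43)*22 = ((2 - 10)*43)*22 = -8*43*22 = -344*22 = -7568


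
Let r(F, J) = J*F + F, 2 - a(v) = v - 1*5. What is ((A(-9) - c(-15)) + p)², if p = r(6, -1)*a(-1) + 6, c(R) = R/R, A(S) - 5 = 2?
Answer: 144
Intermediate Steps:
A(S) = 7 (A(S) = 5 + 2 = 7)
c(R) = 1
a(v) = 7 - v (a(v) = 2 - (v - 1*5) = 2 - (v - 5) = 2 - (-5 + v) = 2 + (5 - v) = 7 - v)
r(F, J) = F + F*J (r(F, J) = F*J + F = F + F*J)
p = 6 (p = (6*(1 - 1))*(7 - 1*(-1)) + 6 = (6*0)*(7 + 1) + 6 = 0*8 + 6 = 0 + 6 = 6)
((A(-9) - c(-15)) + p)² = ((7 - 1*1) + 6)² = ((7 - 1) + 6)² = (6 + 6)² = 12² = 144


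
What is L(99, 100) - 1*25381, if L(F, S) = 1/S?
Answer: -2538099/100 ≈ -25381.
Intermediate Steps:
L(99, 100) - 1*25381 = 1/100 - 1*25381 = 1/100 - 25381 = -2538099/100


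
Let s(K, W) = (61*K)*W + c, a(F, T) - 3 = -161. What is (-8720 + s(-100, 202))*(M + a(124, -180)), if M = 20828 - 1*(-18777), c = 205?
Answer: -48942484605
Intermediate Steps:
a(F, T) = -158 (a(F, T) = 3 - 161 = -158)
M = 39605 (M = 20828 + 18777 = 39605)
s(K, W) = 205 + 61*K*W (s(K, W) = (61*K)*W + 205 = 61*K*W + 205 = 205 + 61*K*W)
(-8720 + s(-100, 202))*(M + a(124, -180)) = (-8720 + (205 + 61*(-100)*202))*(39605 - 158) = (-8720 + (205 - 1232200))*39447 = (-8720 - 1231995)*39447 = -1240715*39447 = -48942484605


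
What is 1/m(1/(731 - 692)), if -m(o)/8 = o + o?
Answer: -39/16 ≈ -2.4375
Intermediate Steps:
m(o) = -16*o (m(o) = -8*(o + o) = -16*o)
1/m(1/(731 - 692)) = 1/(-16/(731 - 692)) = 1/(-16/39) = -39/16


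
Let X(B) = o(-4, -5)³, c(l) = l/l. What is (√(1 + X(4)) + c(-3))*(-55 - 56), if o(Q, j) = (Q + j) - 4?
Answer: -111 - 666*I*√61 ≈ -111.0 - 5201.6*I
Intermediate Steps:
c(l) = 1
o(Q, j) = -4 + Q + j
X(B) = -2197 (X(B) = (-4 - 4 - 5)³ = (-13)³ = -2197)
(√(1 + X(4)) + c(-3))*(-55 - 56) = (√(1 - 2197) + 1)*(-55 - 56) = (√(-2196) + 1)*(-111) = (6*I*√61 + 1)*(-111) = (1 + 6*I*√61)*(-111) = -111 - 666*I*√61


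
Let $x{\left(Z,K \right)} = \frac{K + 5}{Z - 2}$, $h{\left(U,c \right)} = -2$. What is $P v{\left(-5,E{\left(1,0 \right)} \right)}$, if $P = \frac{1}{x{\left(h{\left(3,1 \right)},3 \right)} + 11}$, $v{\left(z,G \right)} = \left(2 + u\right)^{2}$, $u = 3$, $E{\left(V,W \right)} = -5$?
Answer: $\frac{25}{9} \approx 2.7778$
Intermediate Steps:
$x{\left(Z,K \right)} = \frac{5 + K}{-2 + Z}$
$v{\left(z,G \right)} = 25$ ($v{\left(z,G \right)} = \left(2 + 3\right)^{2} = 5^{2} = 25$)
$P = \frac{1}{9}$ ($P = \frac{1}{\frac{5 + 3}{-2 - 2} + 11} = \frac{1}{\frac{1}{-4} \cdot 8 + 11} = \frac{1}{\left(- \frac{1}{4}\right) 8 + 11} = \frac{1}{-2 + 11} = \frac{1}{9} \approx 0.11111$)
$P v{\left(-5,E{\left(1,0 \right)} \right)} = \frac{1}{9} \cdot 25 = \frac{25}{9}$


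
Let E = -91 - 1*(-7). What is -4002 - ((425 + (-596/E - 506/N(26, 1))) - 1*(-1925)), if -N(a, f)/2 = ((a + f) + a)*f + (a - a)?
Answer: -7082986/1113 ≈ -6363.9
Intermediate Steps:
E = -84 (E = -91 + 7 = -84)
N(a, f) = -2*f*(f + 2*a) (N(a, f) = -2*(((a + f) + a)*f + (a - a)) = -2*((f + 2*a)*f + 0) = -2*(f*(f + 2*a) + 0) = -2*f*(f + 2*a))
-4002 - ((425 + (-596/E - 506/N(26, 1))) - 1*(-1925)) = -4002 - ((425 + (-596/(-84) - 506*(-1/(2*(1 + 2*26))))) - 1*(-1925)) = -4002 - ((425 + (-596*(-1/84) - 506*(-1/(2*(1 + 52))))) + 1925) = -4002 - ((425 + (149/21 - 506/((-2*1*53)))) + 1925) = -4002 - ((425 + (149/21 - 506/(-106))) + 1925) = -4002 - ((425 + (149/21 - 506*(-1/106))) + 1925) = -4002 - ((425 + (149/21 + 253/53)) + 1925) = -4002 - ((425 + 13210/1113) + 1925) = -4002 - (486235/1113 + 1925) = -4002 - 1*2628760/1113 = -4002 - 2628760/1113 = -7082986/1113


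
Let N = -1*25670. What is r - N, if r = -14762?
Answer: 10908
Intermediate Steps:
N = -25670
r - N = -14762 - 1*(-25670) = -14762 + 25670 = 10908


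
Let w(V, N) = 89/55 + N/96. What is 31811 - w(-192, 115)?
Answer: 167947211/5280 ≈ 31808.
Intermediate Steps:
w(V, N) = 89/55 + N/96 (w(V, N) = 89*(1/55) + N*(1/96) = 89/55 + N/96)
31811 - w(-192, 115) = 31811 - (89/55 + (1/96)*115) = 31811 - (89/55 + 115/96) = 31811 - 1*14869/5280 = 31811 - 14869/5280 = 167947211/5280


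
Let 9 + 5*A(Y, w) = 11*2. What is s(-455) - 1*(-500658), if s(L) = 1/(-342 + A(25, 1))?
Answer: 849616621/1697 ≈ 5.0066e+5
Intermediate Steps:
A(Y, w) = 13/5 (A(Y, w) = -9/5 + (11*2)/5 = -9/5 + (1/5)*22 = -9/5 + 22/5 = 13/5)
s(L) = -5/1697 (s(L) = 1/(-342 + 13/5) = 1/(-1697/5) = -5/1697)
s(-455) - 1*(-500658) = -5/1697 - 1*(-500658) = -5/1697 + 500658 = 849616621/1697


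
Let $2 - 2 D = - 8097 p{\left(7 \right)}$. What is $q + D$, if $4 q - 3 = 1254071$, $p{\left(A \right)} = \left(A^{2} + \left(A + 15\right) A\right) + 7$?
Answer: $\frac{2327409}{2} \approx 1.1637 \cdot 10^{6}$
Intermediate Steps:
$p{\left(A \right)} = 7 + A^{2} + A \left(15 + A\right)$ ($p{\left(A \right)} = \left(A^{2} + \left(15 + A\right) A\right) + 7 = \left(A^{2} + A \left(15 + A\right)\right) + 7 = 7 + A^{2} + A \left(15 + A\right)$)
$D = 850186$ ($D = 1 - \frac{\left(-8097\right) \left(7 + 2 \cdot 7^{2} + 15 \cdot 7\right)}{2} = 1 - \frac{\left(-8097\right) \left(7 + 2 \cdot 49 + 105\right)}{2} = 1 - \frac{\left(-8097\right) \left(7 + 98 + 105\right)}{2} = 1 - \frac{\left(-8097\right) 210}{2} = 1 - -850185 = 1 + 850185 = 850186$)
$q = \frac{627037}{2}$ ($q = \frac{3}{4} + \frac{1}{4} \cdot 1254071 = \frac{3}{4} + \frac{1254071}{4} = \frac{627037}{2} \approx 3.1352 \cdot 10^{5}$)
$q + D = \frac{627037}{2} + 850186 = \frac{2327409}{2}$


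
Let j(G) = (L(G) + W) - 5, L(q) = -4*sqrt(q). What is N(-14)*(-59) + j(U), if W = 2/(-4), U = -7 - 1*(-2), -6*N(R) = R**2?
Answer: 11531/6 - 4*I*sqrt(5) ≈ 1921.8 - 8.9443*I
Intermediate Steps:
N(R) = -R**2/6
U = -5 (U = -7 + 2 = -5)
W = -1/2 (W = 2*(-1/4) = -1/2 ≈ -0.50000)
j(G) = -11/2 - 4*sqrt(G) (j(G) = (-4*sqrt(G) - 1/2) - 5 = (-1/2 - 4*sqrt(G)) - 5 = -11/2 - 4*sqrt(G))
N(-14)*(-59) + j(U) = -1/6*(-14)**2*(-59) + (-11/2 - 4*I*sqrt(5)) = -1/6*196*(-59) + (-11/2 - 4*I*sqrt(5)) = -98/3*(-59) + (-11/2 - 4*I*sqrt(5)) = 5782/3 + (-11/2 - 4*I*sqrt(5)) = 11531/6 - 4*I*sqrt(5)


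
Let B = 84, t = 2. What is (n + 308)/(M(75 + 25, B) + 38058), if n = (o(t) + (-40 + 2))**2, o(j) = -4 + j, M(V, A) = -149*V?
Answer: 954/11579 ≈ 0.082391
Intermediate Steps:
n = 1600 (n = ((-4 + 2) + (-40 + 2))**2 = (-2 - 38)**2 = (-40)**2 = 1600)
(n + 308)/(M(75 + 25, B) + 38058) = (1600 + 308)/(-149*(75 + 25) + 38058) = 1908/(-149*100 + 38058) = 1908/(-14900 + 38058) = 1908/23158 = 1908*(1/23158) = 954/11579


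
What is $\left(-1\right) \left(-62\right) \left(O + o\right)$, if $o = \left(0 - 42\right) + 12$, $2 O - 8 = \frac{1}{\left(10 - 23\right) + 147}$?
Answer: $- \frac{215977}{134} \approx -1611.8$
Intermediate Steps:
$O = \frac{1073}{268}$ ($O = 4 + \frac{1}{2 \left(\left(10 - 23\right) + 147\right)} = 4 + \frac{1}{2 \left(-13 + 147\right)} = 4 + \frac{1}{2 \cdot 134} = 4 + \frac{1}{2} \cdot \frac{1}{134} = 4 + \frac{1}{268} = \frac{1073}{268} \approx 4.0037$)
$o = -30$ ($o = -42 + 12 = -30$)
$\left(-1\right) \left(-62\right) \left(O + o\right) = \left(-1\right) \left(-62\right) \left(\frac{1073}{268} - 30\right) = 62 \left(- \frac{6967}{268}\right) = - \frac{215977}{134}$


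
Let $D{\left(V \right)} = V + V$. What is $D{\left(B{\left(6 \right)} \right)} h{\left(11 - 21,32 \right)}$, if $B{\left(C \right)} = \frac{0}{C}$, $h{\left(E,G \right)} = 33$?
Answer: $0$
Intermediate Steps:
$B{\left(C \right)} = 0$
$D{\left(V \right)} = 2 V$
$D{\left(B{\left(6 \right)} \right)} h{\left(11 - 21,32 \right)} = 2 \cdot 0 \cdot 33 = 0 \cdot 33 = 0$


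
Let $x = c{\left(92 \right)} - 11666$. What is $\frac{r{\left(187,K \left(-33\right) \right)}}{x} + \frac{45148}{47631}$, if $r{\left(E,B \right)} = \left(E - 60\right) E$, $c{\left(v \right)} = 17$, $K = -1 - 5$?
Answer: $- \frac{6113733}{5604581} \approx -1.0908$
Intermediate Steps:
$K = -6$
$x = -11649$ ($x = 17 - 11666 = -11649$)
$r{\left(E,B \right)} = E \left(-60 + E\right)$ ($r{\left(E,B \right)} = \left(-60 + E\right) E = E \left(-60 + E\right)$)
$\frac{r{\left(187,K \left(-33\right) \right)}}{x} + \frac{45148}{47631} = \frac{187 \left(-60 + 187\right)}{-11649} + \frac{45148}{47631} = 187 \cdot 127 \left(- \frac{1}{11649}\right) + 45148 \cdot \frac{1}{47631} = 23749 \left(- \frac{1}{11649}\right) + \frac{45148}{47631} = - \frac{2159}{1059} + \frac{45148}{47631} = - \frac{6113733}{5604581}$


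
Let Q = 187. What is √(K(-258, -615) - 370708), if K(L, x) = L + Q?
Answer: I*√370779 ≈ 608.92*I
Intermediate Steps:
K(L, x) = 187 + L (K(L, x) = L + 187 = 187 + L)
√(K(-258, -615) - 370708) = √((187 - 258) - 370708) = √(-71 - 370708) = √(-370779) = I*√370779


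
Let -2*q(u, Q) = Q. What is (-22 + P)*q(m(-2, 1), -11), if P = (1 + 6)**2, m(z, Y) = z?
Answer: 297/2 ≈ 148.50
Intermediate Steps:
q(u, Q) = -Q/2
P = 49 (P = 7**2 = 49)
(-22 + P)*q(m(-2, 1), -11) = (-22 + 49)*(-1/2*(-11)) = 27*(11/2) = 297/2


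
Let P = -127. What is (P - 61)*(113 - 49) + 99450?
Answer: 87418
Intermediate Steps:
(P - 61)*(113 - 49) + 99450 = (-127 - 61)*(113 - 49) + 99450 = -188*64 + 99450 = -12032 + 99450 = 87418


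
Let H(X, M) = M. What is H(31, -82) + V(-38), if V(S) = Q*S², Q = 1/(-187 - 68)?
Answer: -22354/255 ≈ -87.663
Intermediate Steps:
Q = -1/255 (Q = 1/(-255) = -1/255 ≈ -0.0039216)
V(S) = -S²/255
H(31, -82) + V(-38) = -82 - 1/255*(-38)² = -82 - 1/255*1444 = -82 - 1444/255 = -22354/255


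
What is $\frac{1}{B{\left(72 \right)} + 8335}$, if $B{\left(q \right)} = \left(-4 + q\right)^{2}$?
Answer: $\frac{1}{12959} \approx 7.7166 \cdot 10^{-5}$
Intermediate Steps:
$\frac{1}{B{\left(72 \right)} + 8335} = \frac{1}{\left(-4 + 72\right)^{2} + 8335} = \frac{1}{68^{2} + 8335} = \frac{1}{4624 + 8335} = \frac{1}{12959}$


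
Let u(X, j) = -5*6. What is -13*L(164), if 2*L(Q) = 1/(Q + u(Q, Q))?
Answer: -13/268 ≈ -0.048507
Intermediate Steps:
u(X, j) = -30
L(Q) = 1/(2*(-30 + Q)) (L(Q) = 1/(2*(Q - 30)) = 1/(2*(-30 + Q)))
-13*L(164) = -13/(2*(-30 + 164)) = -13/(2*134) = -13*1/268 = -13/268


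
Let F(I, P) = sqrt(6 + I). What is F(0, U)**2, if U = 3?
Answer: 6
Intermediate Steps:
F(0, U)**2 = (sqrt(6 + 0))**2 = (sqrt(6))**2 = 6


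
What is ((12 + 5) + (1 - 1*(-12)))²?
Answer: 900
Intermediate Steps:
((12 + 5) + (1 - 1*(-12)))² = (17 + (1 + 12))² = (17 + 13)² = 30² = 900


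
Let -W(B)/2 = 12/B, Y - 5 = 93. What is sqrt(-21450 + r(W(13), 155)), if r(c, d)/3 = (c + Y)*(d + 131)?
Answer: 5*sqrt(2442) ≈ 247.08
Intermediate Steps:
Y = 98 (Y = 5 + 93 = 98)
W(B) = -24/B
r(c, d) = 3*(98 + c)*(131 + d) (r(c, d) = 3*((c + 98)*(d + 131)) = 3*((98 + c)*(131 + d)) = 3*(98 + c)*(131 + d))
sqrt(-21450 + r(W(13), 155)) = sqrt(-21450 + (38514 + 294*155 + 393*(-24/13) + 3*(-24/13)*155)) = sqrt(-21450 + (38514 + 45570 + 393*(-24*1/13) + 3*(-24*1/13)*155)) = sqrt(-21450 + (38514 + 45570 + 393*(-24/13) + 3*(-24/13)*155)) = sqrt(-21450 + (38514 + 45570 - 9432/13 - 11160/13)) = sqrt(-21450 + 82500) = sqrt(61050) = 5*sqrt(2442)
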